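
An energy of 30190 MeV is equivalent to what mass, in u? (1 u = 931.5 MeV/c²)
m = E/c² = 32.41 u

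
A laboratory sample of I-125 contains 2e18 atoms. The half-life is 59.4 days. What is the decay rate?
A = λN = 2.334e16 decays/day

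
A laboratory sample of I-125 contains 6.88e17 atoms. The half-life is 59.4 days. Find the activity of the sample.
A = λN = 8.028e15 decays/day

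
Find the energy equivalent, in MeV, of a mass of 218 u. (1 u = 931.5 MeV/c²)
E = mc² = 2.031e5 MeV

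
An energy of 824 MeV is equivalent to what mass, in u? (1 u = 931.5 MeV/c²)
m = E/c² = 0.8846 u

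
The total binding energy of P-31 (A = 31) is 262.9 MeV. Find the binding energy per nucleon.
B.E./A = 262.9/31 = 8.481 MeV/nucleon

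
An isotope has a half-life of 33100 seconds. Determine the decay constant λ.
λ = ln(2)/t½ = 2.094e-5 second⁻¹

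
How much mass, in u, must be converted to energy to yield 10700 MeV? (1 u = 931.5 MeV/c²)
m = E/c² = 11.49 u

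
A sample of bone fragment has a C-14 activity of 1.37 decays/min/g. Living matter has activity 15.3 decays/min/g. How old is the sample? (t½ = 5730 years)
Age = t½ × log₂(A₀/A) = 19950 years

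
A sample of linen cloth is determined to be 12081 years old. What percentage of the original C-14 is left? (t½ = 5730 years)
N/N₀ = (1/2)^(t/t½) = 0.2319 = 23.2%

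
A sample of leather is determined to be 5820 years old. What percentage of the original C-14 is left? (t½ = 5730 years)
N/N₀ = (1/2)^(t/t½) = 0.4946 = 49.5%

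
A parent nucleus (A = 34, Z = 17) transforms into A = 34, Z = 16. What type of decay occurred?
ΔA = 0, ΔZ = -1 ⇒ beta-plus decay (β⁺) or electron capture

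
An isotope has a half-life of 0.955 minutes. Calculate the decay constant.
λ = ln(2)/t½ = 0.7258 minute⁻¹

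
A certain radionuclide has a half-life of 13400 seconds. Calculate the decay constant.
λ = ln(2)/t½ = 5.173e-5 second⁻¹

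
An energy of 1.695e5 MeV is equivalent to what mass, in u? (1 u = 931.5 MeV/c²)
m = E/c² = 182 u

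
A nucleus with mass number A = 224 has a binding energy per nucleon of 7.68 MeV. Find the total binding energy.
B.E. = 7.68 × 224 = 1720 MeV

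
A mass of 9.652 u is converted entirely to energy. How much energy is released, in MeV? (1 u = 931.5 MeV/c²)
E = mc² = 8991 MeV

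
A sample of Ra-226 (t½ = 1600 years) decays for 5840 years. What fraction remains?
N/N₀ = (1/2)^(t/t½) = 0.07966 = 7.97%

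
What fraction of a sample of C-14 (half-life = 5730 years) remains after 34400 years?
N/N₀ = (1/2)^(t/t½) = 0.01559 = 1.56%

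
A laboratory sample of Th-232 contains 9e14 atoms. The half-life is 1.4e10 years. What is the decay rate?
A = λN = 44560 decays/year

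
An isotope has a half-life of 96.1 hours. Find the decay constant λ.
λ = ln(2)/t½ = 0.007213 hour⁻¹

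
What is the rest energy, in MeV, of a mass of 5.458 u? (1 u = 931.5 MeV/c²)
E = mc² = 5084 MeV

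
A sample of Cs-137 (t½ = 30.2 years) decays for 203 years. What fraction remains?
N/N₀ = (1/2)^(t/t½) = 0.009474 = 0.947%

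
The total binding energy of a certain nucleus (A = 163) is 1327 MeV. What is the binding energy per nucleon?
B.E./A = 1327/163 = 8.141 MeV/nucleon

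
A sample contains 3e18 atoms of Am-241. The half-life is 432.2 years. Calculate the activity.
A = λN = 4.811e15 decays/year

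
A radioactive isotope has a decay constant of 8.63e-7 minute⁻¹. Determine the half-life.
t½ = ln(2)/λ = 8.032e5 minutes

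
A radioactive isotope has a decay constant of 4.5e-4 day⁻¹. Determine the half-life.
t½ = ln(2)/λ = 1540 days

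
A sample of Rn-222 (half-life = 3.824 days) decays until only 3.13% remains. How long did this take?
t = t½ × log₂(N₀/N) = 19.11 days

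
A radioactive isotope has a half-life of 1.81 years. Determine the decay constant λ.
λ = ln(2)/t½ = 0.383 year⁻¹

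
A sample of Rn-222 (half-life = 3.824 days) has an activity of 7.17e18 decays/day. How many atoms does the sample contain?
N = A/λ = 3.956e19 atoms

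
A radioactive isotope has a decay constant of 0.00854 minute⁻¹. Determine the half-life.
t½ = ln(2)/λ = 81.16 minutes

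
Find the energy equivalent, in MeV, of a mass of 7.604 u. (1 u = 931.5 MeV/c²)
E = mc² = 7083 MeV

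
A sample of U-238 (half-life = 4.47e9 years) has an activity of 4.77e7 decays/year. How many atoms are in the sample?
N = A/λ = 3.076e17 atoms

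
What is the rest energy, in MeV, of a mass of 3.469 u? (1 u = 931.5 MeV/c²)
E = mc² = 3231 MeV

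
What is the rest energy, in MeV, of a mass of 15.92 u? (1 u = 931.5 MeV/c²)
E = mc² = 14830 MeV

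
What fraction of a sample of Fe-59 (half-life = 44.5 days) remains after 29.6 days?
N/N₀ = (1/2)^(t/t½) = 0.6306 = 63.1%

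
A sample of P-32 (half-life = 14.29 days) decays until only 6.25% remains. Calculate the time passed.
t = t½ × log₂(N₀/N) = 57.16 days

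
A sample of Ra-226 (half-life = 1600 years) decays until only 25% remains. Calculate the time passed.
t = t½ × log₂(N₀/N) = 3200 years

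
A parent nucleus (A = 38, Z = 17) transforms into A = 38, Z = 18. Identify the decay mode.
ΔA = 0, ΔZ = +1 ⇒ beta-minus decay (β⁻)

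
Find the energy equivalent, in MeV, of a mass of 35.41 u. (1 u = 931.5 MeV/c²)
E = mc² = 32980 MeV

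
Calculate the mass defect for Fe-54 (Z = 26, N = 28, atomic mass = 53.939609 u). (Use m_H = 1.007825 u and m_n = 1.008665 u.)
Δm = Z·m_H + N·m_n − M = 0.5065 u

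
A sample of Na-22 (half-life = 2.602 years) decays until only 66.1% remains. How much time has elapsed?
t = t½ × log₂(N₀/N) = 1.554 years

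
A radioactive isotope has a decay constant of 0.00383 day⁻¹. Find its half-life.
t½ = ln(2)/λ = 181 days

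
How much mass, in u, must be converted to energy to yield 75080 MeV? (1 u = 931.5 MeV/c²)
m = E/c² = 80.6 u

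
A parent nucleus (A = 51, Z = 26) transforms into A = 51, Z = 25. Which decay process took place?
ΔA = 0, ΔZ = -1 ⇒ beta-plus decay (β⁺) or electron capture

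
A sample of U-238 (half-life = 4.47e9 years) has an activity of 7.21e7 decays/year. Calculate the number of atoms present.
N = A/λ = 4.65e17 atoms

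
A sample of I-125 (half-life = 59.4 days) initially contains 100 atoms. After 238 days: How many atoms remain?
N = N₀(1/2)^(t/t½) = 6.221 atoms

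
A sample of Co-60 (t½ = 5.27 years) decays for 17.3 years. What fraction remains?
N/N₀ = (1/2)^(t/t½) = 0.1028 = 10.3%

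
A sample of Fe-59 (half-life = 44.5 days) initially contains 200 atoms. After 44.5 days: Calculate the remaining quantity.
N = N₀(1/2)^(t/t½) = 100 atoms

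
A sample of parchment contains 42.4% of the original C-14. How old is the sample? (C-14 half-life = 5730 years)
Age = t½ × log₂(1/ratio) = 7093 years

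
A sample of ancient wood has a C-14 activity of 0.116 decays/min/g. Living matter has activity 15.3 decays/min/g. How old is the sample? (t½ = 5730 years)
Age = t½ × log₂(A₀/A) = 40360 years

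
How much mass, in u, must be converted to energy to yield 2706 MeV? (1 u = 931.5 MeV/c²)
m = E/c² = 2.905 u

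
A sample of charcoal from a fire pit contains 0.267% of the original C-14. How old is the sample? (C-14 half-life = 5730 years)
Age = t½ × log₂(1/ratio) = 48990 years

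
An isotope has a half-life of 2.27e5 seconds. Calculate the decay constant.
λ = ln(2)/t½ = 3.054e-6 second⁻¹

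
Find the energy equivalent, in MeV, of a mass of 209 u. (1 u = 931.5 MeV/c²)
E = mc² = 1.947e5 MeV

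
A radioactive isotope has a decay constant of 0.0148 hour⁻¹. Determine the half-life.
t½ = ln(2)/λ = 46.83 hours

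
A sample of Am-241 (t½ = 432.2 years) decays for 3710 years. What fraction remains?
N/N₀ = (1/2)^(t/t½) = 0.002606 = 0.261%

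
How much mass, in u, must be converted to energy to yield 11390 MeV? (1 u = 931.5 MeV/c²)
m = E/c² = 12.23 u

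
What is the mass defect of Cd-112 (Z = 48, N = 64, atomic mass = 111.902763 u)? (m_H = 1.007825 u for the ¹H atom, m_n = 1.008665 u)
Δm = Z·m_H + N·m_n − M = 1.027 u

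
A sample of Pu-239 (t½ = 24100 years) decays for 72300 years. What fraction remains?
N/N₀ = (1/2)^(t/t½) = 0.125 = 12.5%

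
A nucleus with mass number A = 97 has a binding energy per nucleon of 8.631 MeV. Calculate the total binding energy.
B.E. = 8.631 × 97 = 837.2 MeV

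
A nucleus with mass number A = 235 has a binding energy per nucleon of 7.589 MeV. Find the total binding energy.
B.E. = 7.589 × 235 = 1783 MeV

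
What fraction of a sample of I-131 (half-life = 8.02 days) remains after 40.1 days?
N/N₀ = (1/2)^(t/t½) = 0.03125 = 3.12%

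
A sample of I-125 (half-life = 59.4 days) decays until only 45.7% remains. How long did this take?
t = t½ × log₂(N₀/N) = 67.11 days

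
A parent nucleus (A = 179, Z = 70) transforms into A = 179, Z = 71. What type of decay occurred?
ΔA = 0, ΔZ = +1 ⇒ beta-minus decay (β⁻)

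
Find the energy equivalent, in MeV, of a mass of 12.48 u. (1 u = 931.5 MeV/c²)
E = mc² = 11630 MeV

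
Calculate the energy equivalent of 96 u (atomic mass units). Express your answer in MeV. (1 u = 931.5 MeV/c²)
E = mc² = 89420 MeV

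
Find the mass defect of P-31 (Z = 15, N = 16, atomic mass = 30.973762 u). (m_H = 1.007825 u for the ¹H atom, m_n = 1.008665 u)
Δm = Z·m_H + N·m_n − M = 0.2823 u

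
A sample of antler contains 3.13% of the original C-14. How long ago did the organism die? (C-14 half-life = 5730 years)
Age = t½ × log₂(1/ratio) = 28640 years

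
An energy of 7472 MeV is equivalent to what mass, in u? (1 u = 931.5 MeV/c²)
m = E/c² = 8.021 u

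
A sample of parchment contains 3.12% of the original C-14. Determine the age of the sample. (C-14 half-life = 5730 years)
Age = t½ × log₂(1/ratio) = 28660 years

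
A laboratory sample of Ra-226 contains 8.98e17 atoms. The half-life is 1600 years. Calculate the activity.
A = λN = 3.89e14 decays/year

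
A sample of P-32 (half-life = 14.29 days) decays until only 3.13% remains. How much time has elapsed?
t = t½ × log₂(N₀/N) = 71.42 days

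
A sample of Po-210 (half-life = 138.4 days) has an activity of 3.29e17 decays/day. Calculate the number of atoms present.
N = A/λ = 6.569e19 atoms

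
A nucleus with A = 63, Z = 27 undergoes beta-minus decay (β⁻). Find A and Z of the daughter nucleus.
Daughter: A = 63, Z = 28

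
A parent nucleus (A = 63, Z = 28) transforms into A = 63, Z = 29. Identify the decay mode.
ΔA = 0, ΔZ = +1 ⇒ beta-minus decay (β⁻)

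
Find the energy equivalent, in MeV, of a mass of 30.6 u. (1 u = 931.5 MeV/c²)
E = mc² = 28500 MeV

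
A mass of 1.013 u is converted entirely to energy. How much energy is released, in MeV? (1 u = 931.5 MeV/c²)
E = mc² = 943.6 MeV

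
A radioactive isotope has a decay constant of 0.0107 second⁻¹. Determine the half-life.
t½ = ln(2)/λ = 64.78 seconds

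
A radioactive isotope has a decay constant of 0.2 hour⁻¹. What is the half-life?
t½ = ln(2)/λ = 3.466 hours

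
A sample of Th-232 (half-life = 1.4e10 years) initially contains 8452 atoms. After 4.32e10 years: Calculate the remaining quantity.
N = N₀(1/2)^(t/t½) = 995.6 atoms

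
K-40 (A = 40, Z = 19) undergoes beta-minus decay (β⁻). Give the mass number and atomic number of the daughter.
Daughter: A = 40, Z = 20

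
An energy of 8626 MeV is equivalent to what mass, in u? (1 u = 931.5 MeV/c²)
m = E/c² = 9.26 u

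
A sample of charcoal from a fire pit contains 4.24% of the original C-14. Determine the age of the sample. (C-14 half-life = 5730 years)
Age = t½ × log₂(1/ratio) = 26130 years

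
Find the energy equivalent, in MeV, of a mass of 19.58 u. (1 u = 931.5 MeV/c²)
E = mc² = 18240 MeV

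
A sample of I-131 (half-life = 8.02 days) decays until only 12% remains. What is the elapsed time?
t = t½ × log₂(N₀/N) = 24.53 days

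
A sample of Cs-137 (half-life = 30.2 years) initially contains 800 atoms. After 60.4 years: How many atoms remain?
N = N₀(1/2)^(t/t½) = 200 atoms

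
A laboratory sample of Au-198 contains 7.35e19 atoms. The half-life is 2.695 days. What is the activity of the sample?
A = λN = 1.89e19 decays/day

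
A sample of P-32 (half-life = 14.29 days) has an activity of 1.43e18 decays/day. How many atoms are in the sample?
N = A/λ = 2.948e19 atoms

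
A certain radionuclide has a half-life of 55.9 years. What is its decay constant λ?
λ = ln(2)/t½ = 0.0124 year⁻¹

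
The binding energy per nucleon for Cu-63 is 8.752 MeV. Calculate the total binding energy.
B.E. = 8.752 × 63 = 551.4 MeV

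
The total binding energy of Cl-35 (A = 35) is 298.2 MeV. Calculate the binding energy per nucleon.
B.E./A = 298.2/35 = 8.52 MeV/nucleon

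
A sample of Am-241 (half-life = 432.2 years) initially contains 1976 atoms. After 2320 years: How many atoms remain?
N = N₀(1/2)^(t/t½) = 47.85 atoms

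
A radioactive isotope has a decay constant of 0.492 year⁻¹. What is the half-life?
t½ = ln(2)/λ = 1.409 years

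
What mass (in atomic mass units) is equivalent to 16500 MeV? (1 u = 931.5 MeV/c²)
m = E/c² = 17.71 u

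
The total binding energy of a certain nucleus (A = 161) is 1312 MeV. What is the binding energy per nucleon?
B.E./A = 1312/161 = 8.149 MeV/nucleon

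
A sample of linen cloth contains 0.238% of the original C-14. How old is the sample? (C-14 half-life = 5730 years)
Age = t½ × log₂(1/ratio) = 49940 years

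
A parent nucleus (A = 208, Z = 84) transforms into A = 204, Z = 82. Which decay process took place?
ΔA = -4, ΔZ = -2 ⇒ alpha decay (α)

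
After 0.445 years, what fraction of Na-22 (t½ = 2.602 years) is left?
N/N₀ = (1/2)^(t/t½) = 0.8882 = 88.8%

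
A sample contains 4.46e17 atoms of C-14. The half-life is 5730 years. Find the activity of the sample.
A = λN = 5.395e13 decays/year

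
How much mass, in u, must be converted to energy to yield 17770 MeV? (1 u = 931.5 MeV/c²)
m = E/c² = 19.08 u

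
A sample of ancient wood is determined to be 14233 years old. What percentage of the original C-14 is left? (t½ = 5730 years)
N/N₀ = (1/2)^(t/t½) = 0.1788 = 17.9%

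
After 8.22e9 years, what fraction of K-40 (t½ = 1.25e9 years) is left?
N/N₀ = (1/2)^(t/t½) = 0.01048 = 1.05%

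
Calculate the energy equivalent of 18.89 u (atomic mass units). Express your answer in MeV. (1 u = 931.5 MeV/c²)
E = mc² = 17600 MeV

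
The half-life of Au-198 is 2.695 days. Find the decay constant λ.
λ = ln(2)/t½ = 0.2572 day⁻¹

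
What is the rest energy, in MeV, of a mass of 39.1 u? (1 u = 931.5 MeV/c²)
E = mc² = 36420 MeV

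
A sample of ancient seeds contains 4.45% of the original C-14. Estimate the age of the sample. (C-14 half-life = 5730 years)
Age = t½ × log₂(1/ratio) = 25730 years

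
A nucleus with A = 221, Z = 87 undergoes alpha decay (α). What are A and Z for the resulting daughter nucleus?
Daughter: A = 217, Z = 85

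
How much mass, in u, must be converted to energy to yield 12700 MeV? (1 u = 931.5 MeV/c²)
m = E/c² = 13.63 u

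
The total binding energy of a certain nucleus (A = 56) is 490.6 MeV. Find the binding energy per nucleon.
B.E./A = 490.6/56 = 8.761 MeV/nucleon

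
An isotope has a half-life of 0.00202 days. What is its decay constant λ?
λ = ln(2)/t½ = 343.1 day⁻¹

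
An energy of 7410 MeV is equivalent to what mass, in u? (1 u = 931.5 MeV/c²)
m = E/c² = 7.955 u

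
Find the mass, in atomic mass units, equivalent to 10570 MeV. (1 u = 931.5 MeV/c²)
m = E/c² = 11.35 u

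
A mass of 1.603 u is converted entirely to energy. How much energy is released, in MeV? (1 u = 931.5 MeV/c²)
E = mc² = 1493 MeV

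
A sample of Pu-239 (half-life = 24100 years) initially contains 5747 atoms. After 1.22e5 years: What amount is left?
N = N₀(1/2)^(t/t½) = 172 atoms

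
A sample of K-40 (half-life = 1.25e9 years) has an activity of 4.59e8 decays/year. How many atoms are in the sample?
N = A/λ = 8.277e17 atoms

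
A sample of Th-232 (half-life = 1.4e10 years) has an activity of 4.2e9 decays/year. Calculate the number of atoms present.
N = A/λ = 8.483e19 atoms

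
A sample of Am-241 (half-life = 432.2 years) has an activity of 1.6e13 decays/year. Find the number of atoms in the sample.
N = A/λ = 9.977e15 atoms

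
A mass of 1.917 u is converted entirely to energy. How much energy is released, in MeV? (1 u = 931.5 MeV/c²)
E = mc² = 1786 MeV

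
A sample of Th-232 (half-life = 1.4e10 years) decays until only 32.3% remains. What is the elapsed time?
t = t½ × log₂(N₀/N) = 2.283e10 years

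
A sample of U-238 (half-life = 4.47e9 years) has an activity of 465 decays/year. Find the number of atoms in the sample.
N = A/λ = 2.999e12 atoms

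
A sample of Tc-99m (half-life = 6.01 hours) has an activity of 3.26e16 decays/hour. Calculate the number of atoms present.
N = A/λ = 2.827e17 atoms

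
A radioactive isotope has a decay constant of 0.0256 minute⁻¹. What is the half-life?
t½ = ln(2)/λ = 27.08 minutes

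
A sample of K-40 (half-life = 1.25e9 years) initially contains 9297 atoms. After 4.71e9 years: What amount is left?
N = N₀(1/2)^(t/t½) = 682.4 atoms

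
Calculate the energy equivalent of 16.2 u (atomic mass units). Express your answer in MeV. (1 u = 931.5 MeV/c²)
E = mc² = 15090 MeV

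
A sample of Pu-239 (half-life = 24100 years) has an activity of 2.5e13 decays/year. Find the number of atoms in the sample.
N = A/λ = 8.692e17 atoms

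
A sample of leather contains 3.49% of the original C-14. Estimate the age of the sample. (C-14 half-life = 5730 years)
Age = t½ × log₂(1/ratio) = 27740 years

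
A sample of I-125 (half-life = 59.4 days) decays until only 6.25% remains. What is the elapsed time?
t = t½ × log₂(N₀/N) = 237.6 days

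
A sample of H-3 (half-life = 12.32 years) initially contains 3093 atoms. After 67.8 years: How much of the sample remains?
N = N₀(1/2)^(t/t½) = 68.19 atoms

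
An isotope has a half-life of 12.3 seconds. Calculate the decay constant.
λ = ln(2)/t½ = 0.05635 second⁻¹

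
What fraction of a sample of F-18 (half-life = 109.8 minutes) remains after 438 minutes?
N/N₀ = (1/2)^(t/t½) = 0.06298 = 6.3%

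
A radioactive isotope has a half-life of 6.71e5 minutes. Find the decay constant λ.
λ = ln(2)/t½ = 1.033e-6 minute⁻¹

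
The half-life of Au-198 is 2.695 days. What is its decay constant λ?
λ = ln(2)/t½ = 0.2572 day⁻¹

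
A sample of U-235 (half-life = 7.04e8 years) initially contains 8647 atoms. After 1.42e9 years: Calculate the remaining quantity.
N = N₀(1/2)^(t/t½) = 2136 atoms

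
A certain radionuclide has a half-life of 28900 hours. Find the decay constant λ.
λ = ln(2)/t½ = 2.398e-5 hour⁻¹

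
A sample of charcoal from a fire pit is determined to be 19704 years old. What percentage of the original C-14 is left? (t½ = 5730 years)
N/N₀ = (1/2)^(t/t½) = 0.09222 = 9.22%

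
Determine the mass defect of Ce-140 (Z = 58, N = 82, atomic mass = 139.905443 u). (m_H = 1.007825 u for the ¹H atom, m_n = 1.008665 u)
Δm = Z·m_H + N·m_n − M = 1.259 u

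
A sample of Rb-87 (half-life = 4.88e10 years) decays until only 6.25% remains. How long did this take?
t = t½ × log₂(N₀/N) = 1.952e11 years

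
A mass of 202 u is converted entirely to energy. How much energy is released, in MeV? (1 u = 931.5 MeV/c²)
E = mc² = 1.882e5 MeV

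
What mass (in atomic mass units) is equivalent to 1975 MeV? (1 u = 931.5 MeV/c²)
m = E/c² = 2.12 u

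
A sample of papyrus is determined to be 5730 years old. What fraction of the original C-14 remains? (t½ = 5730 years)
N/N₀ = (1/2)^(t/t½) = 0.5 = 50%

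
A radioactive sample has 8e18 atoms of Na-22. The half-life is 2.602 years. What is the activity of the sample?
A = λN = 2.131e18 decays/year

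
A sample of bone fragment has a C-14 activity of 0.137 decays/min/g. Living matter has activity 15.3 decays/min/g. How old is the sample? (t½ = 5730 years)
Age = t½ × log₂(A₀/A) = 38980 years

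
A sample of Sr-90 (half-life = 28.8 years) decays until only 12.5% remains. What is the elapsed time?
t = t½ × log₂(N₀/N) = 86.4 years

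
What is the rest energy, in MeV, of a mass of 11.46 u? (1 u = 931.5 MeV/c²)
E = mc² = 10670 MeV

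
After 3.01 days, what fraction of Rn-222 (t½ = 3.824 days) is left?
N/N₀ = (1/2)^(t/t½) = 0.5795 = 57.9%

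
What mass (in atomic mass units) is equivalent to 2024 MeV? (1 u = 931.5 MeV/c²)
m = E/c² = 2.173 u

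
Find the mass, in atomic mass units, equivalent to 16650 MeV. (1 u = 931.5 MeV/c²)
m = E/c² = 17.87 u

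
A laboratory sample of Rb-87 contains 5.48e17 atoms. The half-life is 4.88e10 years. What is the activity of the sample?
A = λN = 7.784e6 decays/year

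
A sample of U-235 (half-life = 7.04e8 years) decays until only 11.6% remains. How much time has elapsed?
t = t½ × log₂(N₀/N) = 2.188e9 years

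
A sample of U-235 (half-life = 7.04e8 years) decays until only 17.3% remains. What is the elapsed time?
t = t½ × log₂(N₀/N) = 1.782e9 years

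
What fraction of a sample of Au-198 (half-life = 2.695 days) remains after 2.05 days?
N/N₀ = (1/2)^(t/t½) = 0.5902 = 59%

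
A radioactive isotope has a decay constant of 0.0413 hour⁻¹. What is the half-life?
t½ = ln(2)/λ = 16.78 hours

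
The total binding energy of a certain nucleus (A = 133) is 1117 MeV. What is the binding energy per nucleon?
B.E./A = 1117/133 = 8.398 MeV/nucleon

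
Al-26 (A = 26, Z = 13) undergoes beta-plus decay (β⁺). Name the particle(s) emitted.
β⁺: positron (e⁺) + neutrino (νₑ)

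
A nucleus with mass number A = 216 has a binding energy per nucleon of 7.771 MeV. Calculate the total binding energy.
B.E. = 7.771 × 216 = 1679 MeV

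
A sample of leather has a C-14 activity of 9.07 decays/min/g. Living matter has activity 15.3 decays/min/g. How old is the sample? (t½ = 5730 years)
Age = t½ × log₂(A₀/A) = 4322 years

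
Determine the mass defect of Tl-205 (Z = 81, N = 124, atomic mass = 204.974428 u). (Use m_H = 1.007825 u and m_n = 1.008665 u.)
Δm = Z·m_H + N·m_n − M = 1.734 u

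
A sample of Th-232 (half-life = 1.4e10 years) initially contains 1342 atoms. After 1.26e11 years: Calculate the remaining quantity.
N = N₀(1/2)^(t/t½) = 2.621 atoms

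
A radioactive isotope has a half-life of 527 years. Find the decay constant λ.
λ = ln(2)/t½ = 0.001315 year⁻¹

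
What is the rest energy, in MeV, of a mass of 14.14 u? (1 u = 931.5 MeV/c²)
E = mc² = 13170 MeV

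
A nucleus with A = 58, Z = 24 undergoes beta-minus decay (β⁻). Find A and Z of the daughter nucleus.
Daughter: A = 58, Z = 25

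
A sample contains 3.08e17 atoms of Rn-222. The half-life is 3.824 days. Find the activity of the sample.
A = λN = 5.583e16 decays/day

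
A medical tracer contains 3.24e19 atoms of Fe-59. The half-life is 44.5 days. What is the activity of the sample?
A = λN = 5.047e17 decays/day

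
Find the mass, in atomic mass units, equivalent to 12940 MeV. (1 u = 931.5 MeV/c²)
m = E/c² = 13.89 u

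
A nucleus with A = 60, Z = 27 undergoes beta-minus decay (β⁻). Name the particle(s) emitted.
β⁻: electron (e⁻) + antineutrino (ν̄ₑ)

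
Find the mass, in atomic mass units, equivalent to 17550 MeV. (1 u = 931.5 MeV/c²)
m = E/c² = 18.84 u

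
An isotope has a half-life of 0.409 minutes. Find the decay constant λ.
λ = ln(2)/t½ = 1.695 minute⁻¹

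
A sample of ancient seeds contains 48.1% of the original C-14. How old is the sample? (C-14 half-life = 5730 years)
Age = t½ × log₂(1/ratio) = 6050 years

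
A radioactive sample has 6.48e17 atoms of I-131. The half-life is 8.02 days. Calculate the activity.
A = λN = 5.6e16 decays/day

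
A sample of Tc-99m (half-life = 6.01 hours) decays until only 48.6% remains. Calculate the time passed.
t = t½ × log₂(N₀/N) = 6.256 hours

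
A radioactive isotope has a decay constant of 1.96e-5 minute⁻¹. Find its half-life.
t½ = ln(2)/λ = 35360 minutes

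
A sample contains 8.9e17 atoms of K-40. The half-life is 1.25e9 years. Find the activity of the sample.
A = λN = 4.935e8 decays/year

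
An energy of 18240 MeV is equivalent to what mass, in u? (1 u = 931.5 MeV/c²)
m = E/c² = 19.58 u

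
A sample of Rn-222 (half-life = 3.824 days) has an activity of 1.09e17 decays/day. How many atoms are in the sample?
N = A/λ = 6.013e17 atoms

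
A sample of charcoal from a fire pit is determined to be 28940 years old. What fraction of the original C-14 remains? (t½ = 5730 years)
N/N₀ = (1/2)^(t/t½) = 0.03017 = 3.02%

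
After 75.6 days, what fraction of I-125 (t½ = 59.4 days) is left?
N/N₀ = (1/2)^(t/t½) = 0.4139 = 41.4%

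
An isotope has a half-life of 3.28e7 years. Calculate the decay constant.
λ = ln(2)/t½ = 2.113e-8 year⁻¹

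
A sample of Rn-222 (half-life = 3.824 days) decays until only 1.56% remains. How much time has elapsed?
t = t½ × log₂(N₀/N) = 22.95 days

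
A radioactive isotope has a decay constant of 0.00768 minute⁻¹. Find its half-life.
t½ = ln(2)/λ = 90.25 minutes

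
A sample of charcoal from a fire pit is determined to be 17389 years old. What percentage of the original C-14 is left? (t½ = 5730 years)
N/N₀ = (1/2)^(t/t½) = 0.122 = 12.2%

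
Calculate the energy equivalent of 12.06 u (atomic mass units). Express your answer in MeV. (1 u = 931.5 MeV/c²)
E = mc² = 11230 MeV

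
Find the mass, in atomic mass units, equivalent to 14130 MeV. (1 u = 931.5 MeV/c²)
m = E/c² = 15.17 u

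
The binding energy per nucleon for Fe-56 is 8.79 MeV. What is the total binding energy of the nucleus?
B.E. = 8.79 × 56 = 492.2 MeV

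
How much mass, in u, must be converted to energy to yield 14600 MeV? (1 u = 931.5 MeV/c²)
m = E/c² = 15.67 u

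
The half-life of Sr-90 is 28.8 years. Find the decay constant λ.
λ = ln(2)/t½ = 0.02407 year⁻¹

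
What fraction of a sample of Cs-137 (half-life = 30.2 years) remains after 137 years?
N/N₀ = (1/2)^(t/t½) = 0.04309 = 4.31%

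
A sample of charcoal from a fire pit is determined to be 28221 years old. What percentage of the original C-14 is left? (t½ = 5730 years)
N/N₀ = (1/2)^(t/t½) = 0.03291 = 3.29%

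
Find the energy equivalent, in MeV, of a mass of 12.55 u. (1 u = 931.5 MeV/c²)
E = mc² = 11690 MeV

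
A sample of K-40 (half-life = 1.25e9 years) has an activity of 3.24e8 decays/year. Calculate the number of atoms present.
N = A/λ = 5.843e17 atoms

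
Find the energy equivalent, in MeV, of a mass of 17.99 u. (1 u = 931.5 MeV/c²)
E = mc² = 16760 MeV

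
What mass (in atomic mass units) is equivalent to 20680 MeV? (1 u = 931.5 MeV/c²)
m = E/c² = 22.2 u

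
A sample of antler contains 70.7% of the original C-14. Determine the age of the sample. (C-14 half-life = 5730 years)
Age = t½ × log₂(1/ratio) = 2866 years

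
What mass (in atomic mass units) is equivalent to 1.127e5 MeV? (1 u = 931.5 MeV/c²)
m = E/c² = 121 u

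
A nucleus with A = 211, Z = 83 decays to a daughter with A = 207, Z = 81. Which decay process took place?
ΔA = -4, ΔZ = -2 ⇒ alpha decay (α)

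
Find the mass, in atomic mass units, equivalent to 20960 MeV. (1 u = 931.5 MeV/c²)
m = E/c² = 22.5 u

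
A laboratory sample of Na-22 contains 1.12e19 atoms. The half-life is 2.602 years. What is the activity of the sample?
A = λN = 2.984e18 decays/year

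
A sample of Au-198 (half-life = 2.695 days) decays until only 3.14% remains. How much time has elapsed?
t = t½ × log₂(N₀/N) = 13.46 days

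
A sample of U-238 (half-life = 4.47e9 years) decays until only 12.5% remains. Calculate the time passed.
t = t½ × log₂(N₀/N) = 1.341e10 years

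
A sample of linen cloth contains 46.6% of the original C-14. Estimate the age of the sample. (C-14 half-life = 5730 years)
Age = t½ × log₂(1/ratio) = 6312 years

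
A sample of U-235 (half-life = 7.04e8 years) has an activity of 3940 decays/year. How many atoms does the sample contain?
N = A/λ = 4.002e12 atoms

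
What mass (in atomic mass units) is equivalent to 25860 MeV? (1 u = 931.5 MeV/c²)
m = E/c² = 27.76 u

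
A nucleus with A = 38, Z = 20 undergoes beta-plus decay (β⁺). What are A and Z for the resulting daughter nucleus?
Daughter: A = 38, Z = 19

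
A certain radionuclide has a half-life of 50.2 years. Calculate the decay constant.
λ = ln(2)/t½ = 0.01381 year⁻¹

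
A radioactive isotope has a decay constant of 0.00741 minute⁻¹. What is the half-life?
t½ = ln(2)/λ = 93.54 minutes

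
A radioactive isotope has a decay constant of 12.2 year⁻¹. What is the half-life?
t½ = ln(2)/λ = 0.05682 years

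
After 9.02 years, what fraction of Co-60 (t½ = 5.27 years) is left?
N/N₀ = (1/2)^(t/t½) = 0.3053 = 30.5%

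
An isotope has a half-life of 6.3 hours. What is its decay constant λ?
λ = ln(2)/t½ = 0.11 hour⁻¹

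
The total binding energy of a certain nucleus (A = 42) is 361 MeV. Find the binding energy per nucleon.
B.E./A = 361/42 = 8.595 MeV/nucleon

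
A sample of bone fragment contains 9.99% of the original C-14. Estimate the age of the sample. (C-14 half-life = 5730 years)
Age = t½ × log₂(1/ratio) = 19040 years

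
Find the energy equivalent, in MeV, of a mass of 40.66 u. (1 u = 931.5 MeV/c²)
E = mc² = 37870 MeV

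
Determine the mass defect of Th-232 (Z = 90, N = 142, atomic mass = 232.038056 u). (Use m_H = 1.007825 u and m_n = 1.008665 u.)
Δm = Z·m_H + N·m_n − M = 1.897 u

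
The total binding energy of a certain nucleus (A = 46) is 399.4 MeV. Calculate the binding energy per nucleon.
B.E./A = 399.4/46 = 8.683 MeV/nucleon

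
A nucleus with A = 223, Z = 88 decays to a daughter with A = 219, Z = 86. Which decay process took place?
ΔA = -4, ΔZ = -2 ⇒ alpha decay (α)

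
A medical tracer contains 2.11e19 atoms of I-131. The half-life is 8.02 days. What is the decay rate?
A = λN = 1.824e18 decays/day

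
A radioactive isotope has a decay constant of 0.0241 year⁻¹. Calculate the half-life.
t½ = ln(2)/λ = 28.76 years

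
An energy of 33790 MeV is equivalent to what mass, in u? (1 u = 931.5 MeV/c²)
m = E/c² = 36.27 u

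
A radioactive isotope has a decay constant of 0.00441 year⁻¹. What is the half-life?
t½ = ln(2)/λ = 157.2 years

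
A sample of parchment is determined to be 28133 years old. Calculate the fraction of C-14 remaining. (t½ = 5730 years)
N/N₀ = (1/2)^(t/t½) = 0.03327 = 3.33%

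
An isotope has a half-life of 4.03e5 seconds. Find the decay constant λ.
λ = ln(2)/t½ = 1.72e-6 second⁻¹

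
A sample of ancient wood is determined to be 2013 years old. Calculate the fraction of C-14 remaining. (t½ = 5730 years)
N/N₀ = (1/2)^(t/t½) = 0.7839 = 78.4%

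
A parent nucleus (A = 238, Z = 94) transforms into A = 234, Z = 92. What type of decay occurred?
ΔA = -4, ΔZ = -2 ⇒ alpha decay (α)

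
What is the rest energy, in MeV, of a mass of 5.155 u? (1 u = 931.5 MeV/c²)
E = mc² = 4802 MeV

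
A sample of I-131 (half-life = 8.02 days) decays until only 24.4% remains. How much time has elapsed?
t = t½ × log₂(N₀/N) = 16.32 days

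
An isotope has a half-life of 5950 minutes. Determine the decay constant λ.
λ = ln(2)/t½ = 1.165e-4 minute⁻¹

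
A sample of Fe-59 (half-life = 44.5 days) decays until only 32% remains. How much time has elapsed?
t = t½ × log₂(N₀/N) = 73.15 days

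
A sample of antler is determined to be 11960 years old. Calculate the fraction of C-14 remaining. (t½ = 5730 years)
N/N₀ = (1/2)^(t/t½) = 0.2353 = 23.5%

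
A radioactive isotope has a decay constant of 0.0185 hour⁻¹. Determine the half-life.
t½ = ln(2)/λ = 37.47 hours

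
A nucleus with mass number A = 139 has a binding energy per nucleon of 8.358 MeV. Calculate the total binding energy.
B.E. = 8.358 × 139 = 1162 MeV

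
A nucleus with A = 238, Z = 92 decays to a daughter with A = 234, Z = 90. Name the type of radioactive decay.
ΔA = -4, ΔZ = -2 ⇒ alpha decay (α)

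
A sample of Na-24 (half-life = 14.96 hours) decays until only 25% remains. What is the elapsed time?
t = t½ × log₂(N₀/N) = 29.92 hours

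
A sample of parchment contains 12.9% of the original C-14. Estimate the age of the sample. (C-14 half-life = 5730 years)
Age = t½ × log₂(1/ratio) = 16930 years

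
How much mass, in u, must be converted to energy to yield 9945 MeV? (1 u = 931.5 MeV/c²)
m = E/c² = 10.68 u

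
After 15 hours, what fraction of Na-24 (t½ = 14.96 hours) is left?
N/N₀ = (1/2)^(t/t½) = 0.4991 = 49.9%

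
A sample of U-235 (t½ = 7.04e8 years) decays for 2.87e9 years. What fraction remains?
N/N₀ = (1/2)^(t/t½) = 0.05926 = 5.93%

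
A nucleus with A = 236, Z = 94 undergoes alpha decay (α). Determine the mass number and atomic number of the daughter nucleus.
Daughter: A = 232, Z = 92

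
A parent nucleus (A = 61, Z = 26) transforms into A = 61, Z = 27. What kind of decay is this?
ΔA = 0, ΔZ = +1 ⇒ beta-minus decay (β⁻)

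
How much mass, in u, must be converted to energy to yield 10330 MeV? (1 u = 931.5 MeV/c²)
m = E/c² = 11.09 u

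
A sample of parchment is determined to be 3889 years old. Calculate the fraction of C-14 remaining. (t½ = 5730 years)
N/N₀ = (1/2)^(t/t½) = 0.6247 = 62.5%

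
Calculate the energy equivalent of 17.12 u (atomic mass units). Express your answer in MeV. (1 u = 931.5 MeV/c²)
E = mc² = 15950 MeV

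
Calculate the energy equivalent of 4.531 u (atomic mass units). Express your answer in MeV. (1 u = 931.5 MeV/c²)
E = mc² = 4221 MeV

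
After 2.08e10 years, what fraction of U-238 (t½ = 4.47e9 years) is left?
N/N₀ = (1/2)^(t/t½) = 0.03974 = 3.97%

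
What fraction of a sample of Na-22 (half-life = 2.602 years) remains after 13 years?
N/N₀ = (1/2)^(t/t½) = 0.03133 = 3.13%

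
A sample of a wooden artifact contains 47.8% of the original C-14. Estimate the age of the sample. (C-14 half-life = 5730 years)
Age = t½ × log₂(1/ratio) = 6102 years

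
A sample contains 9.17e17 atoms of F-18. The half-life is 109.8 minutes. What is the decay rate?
A = λN = 5.789e15 decays/minute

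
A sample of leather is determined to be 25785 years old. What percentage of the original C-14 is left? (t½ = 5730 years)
N/N₀ = (1/2)^(t/t½) = 0.04419 = 4.42%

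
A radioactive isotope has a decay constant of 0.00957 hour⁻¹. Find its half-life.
t½ = ln(2)/λ = 72.43 hours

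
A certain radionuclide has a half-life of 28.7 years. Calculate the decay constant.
λ = ln(2)/t½ = 0.02415 year⁻¹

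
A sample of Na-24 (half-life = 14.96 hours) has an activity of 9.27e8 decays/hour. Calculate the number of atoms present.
N = A/λ = 2.001e10 atoms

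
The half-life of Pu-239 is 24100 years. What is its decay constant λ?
λ = ln(2)/t½ = 2.876e-5 year⁻¹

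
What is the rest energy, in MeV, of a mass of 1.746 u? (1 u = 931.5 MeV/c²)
E = mc² = 1626 MeV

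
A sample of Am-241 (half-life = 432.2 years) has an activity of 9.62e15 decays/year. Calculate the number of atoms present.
N = A/λ = 5.998e18 atoms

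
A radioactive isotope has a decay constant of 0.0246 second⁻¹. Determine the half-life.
t½ = ln(2)/λ = 28.18 seconds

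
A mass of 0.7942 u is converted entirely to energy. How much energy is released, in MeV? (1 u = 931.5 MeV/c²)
E = mc² = 739.8 MeV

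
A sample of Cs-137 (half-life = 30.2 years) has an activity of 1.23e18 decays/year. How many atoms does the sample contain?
N = A/λ = 5.359e19 atoms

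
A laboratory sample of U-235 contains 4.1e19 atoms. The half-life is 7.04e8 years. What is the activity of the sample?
A = λN = 4.037e10 decays/year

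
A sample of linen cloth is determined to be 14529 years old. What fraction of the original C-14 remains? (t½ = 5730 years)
N/N₀ = (1/2)^(t/t½) = 0.1725 = 17.2%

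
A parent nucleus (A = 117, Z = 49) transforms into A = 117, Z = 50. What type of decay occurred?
ΔA = 0, ΔZ = +1 ⇒ beta-minus decay (β⁻)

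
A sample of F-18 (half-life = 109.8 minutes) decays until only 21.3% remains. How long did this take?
t = t½ × log₂(N₀/N) = 245 minutes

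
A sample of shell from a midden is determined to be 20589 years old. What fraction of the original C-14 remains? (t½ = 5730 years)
N/N₀ = (1/2)^(t/t½) = 0.08286 = 8.29%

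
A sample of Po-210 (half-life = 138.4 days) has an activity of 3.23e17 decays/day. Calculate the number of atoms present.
N = A/λ = 6.449e19 atoms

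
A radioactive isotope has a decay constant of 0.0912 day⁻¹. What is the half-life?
t½ = ln(2)/λ = 7.6 days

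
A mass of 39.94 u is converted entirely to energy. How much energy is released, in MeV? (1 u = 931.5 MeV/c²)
E = mc² = 37200 MeV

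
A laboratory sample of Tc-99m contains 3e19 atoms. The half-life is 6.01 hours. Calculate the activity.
A = λN = 3.46e18 decays/hour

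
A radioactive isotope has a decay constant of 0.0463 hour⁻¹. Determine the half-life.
t½ = ln(2)/λ = 14.97 hours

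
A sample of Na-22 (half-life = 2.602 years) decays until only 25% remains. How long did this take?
t = t½ × log₂(N₀/N) = 5.204 years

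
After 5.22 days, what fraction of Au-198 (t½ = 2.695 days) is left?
N/N₀ = (1/2)^(t/t½) = 0.2612 = 26.1%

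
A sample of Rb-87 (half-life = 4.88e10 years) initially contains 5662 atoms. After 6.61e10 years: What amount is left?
N = N₀(1/2)^(t/t½) = 2214 atoms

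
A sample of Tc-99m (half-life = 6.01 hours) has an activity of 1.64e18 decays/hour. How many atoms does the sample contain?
N = A/λ = 1.422e19 atoms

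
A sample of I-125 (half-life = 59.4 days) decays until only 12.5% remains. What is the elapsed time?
t = t½ × log₂(N₀/N) = 178.2 days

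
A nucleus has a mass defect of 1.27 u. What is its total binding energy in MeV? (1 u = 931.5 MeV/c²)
B.E. = Δm × 931.5 = 1183 MeV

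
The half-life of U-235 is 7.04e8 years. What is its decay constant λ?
λ = ln(2)/t½ = 9.846e-10 year⁻¹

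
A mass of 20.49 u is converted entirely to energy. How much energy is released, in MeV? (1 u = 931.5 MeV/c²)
E = mc² = 19090 MeV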